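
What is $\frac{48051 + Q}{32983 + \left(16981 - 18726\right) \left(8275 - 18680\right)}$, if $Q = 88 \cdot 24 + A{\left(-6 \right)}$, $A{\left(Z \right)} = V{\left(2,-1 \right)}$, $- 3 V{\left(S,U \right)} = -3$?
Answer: $\frac{12541}{4547427} \approx 0.0027578$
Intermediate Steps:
$V{\left(S,U \right)} = 1$ ($V{\left(S,U \right)} = \left(- \frac{1}{3}\right) \left(-3\right) = 1$)
$A{\left(Z \right)} = 1$
$Q = 2113$ ($Q = 88 \cdot 24 + 1 = 2112 + 1 = 2113$)
$\frac{48051 + Q}{32983 + \left(16981 - 18726\right) \left(8275 - 18680\right)} = \frac{48051 + 2113}{32983 + \left(16981 - 18726\right) \left(8275 - 18680\right)} = \frac{50164}{32983 - -18156725} = \frac{50164}{32983 + 18156725} = \frac{50164}{18189708} = 50164 \cdot \frac{1}{18189708} = \frac{12541}{4547427}$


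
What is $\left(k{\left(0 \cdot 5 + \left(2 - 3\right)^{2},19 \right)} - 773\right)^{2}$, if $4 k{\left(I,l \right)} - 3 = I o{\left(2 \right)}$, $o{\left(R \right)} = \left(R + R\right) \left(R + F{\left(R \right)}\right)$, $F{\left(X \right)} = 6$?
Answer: $\frac{9345249}{16} \approx 5.8408 \cdot 10^{5}$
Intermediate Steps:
$o{\left(R \right)} = 2 R \left(6 + R\right)$ ($o{\left(R \right)} = \left(R + R\right) \left(R + 6\right) = 2 R \left(6 + R\right)$)
$k{\left(I,l \right)} = \frac{3}{4} + 8 I$ ($k{\left(I,l \right)} = \frac{3}{4} + \frac{I 2 \cdot 2 \left(6 + 2\right)}{4} = \frac{3}{4} + \frac{I 2 \cdot 2 \cdot 8}{4} = \frac{3}{4} + \frac{I 32}{4} = \frac{3}{4} + \frac{32 I}{4} = \frac{3}{4} + 8 I$)
$\left(k{\left(0 \cdot 5 + \left(2 - 3\right)^{2},19 \right)} - 773\right)^{2} = \left(\left(\frac{3}{4} + 8 \left(0 \cdot 5 + \left(2 - 3\right)^{2}\right)\right) - 773\right)^{2} = \left(\left(\frac{3}{4} + 8 \left(0 + \left(-1\right)^{2}\right)\right) - 773\right)^{2} = \left(\left(\frac{3}{4} + 8 \left(0 + 1\right)\right) - 773\right)^{2} = \left(\left(\frac{3}{4} + 8 \cdot 1\right) - 773\right)^{2} = \left(\left(\frac{3}{4} + 8\right) - 773\right)^{2} = \left(\frac{35}{4} - 773\right)^{2} = \left(- \frac{3057}{4}\right)^{2} = \frac{9345249}{16}$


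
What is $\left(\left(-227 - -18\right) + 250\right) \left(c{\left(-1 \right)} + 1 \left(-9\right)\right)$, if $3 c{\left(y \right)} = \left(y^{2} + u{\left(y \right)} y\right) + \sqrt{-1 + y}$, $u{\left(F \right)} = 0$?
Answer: $- \frac{1066}{3} + \frac{41 i \sqrt{2}}{3} \approx -355.33 + 19.328 i$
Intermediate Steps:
$c{\left(y \right)} = \frac{y^{2}}{3} + \frac{\sqrt{-1 + y}}{3}$ ($c{\left(y \right)} = \frac{\left(y^{2} + 0 y\right) + \sqrt{-1 + y}}{3} = \frac{\left(y^{2} + 0\right) + \sqrt{-1 + y}}{3} = \frac{y^{2} + \sqrt{-1 + y}}{3} = \frac{y^{2}}{3} + \frac{\sqrt{-1 + y}}{3}$)
$\left(\left(-227 - -18\right) + 250\right) \left(c{\left(-1 \right)} + 1 \left(-9\right)\right) = \left(\left(-227 - -18\right) + 250\right) \left(\left(\frac{\left(-1\right)^{2}}{3} + \frac{\sqrt{-1 - 1}}{3}\right) + 1 \left(-9\right)\right) = \left(\left(-227 + \left(21 - 3\right)\right) + 250\right) \left(\left(\frac{1}{3} \cdot 1 + \frac{\sqrt{-2}}{3}\right) - 9\right) = \left(\left(-227 + 18\right) + 250\right) \left(\left(\frac{1}{3} + \frac{i \sqrt{2}}{3}\right) - 9\right) = \left(-209 + 250\right) \left(\left(\frac{1}{3} + \frac{i \sqrt{2}}{3}\right) - 9\right) = 41 \left(- \frac{26}{3} + \frac{i \sqrt{2}}{3}\right) = - \frac{1066}{3} + \frac{41 i \sqrt{2}}{3}$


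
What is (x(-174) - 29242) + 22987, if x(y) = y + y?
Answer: -6603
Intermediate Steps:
x(y) = 2*y
(x(-174) - 29242) + 22987 = (2*(-174) - 29242) + 22987 = (-348 - 29242) + 22987 = -29590 + 22987 = -6603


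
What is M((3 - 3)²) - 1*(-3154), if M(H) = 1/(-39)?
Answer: 123005/39 ≈ 3154.0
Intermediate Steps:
M(H) = -1/39
M((3 - 3)²) - 1*(-3154) = -1/39 - 1*(-3154) = -1/39 + 3154 = 123005/39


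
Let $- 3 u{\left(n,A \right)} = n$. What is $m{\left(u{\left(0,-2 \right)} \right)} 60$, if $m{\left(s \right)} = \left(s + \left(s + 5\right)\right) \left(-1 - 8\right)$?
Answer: $-2700$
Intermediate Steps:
$u{\left(n,A \right)} = - \frac{n}{3}$
$m{\left(s \right)} = -45 - 18 s$ ($m{\left(s \right)} = \left(s + \left(5 + s\right)\right) \left(-9\right) = \left(5 + 2 s\right) \left(-9\right) = -45 - 18 s$)
$m{\left(u{\left(0,-2 \right)} \right)} 60 = \left(-45 - 18 \left(\left(- \frac{1}{3}\right) 0\right)\right) 60 = \left(-45 - 0\right) 60 = \left(-45 + 0\right) 60 = \left(-45\right) 60 = -2700$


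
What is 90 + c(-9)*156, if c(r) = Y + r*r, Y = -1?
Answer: 12570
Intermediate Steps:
c(r) = -1 + r**2 (c(r) = -1 + r*r = -1 + r**2)
90 + c(-9)*156 = 90 + (-1 + (-9)**2)*156 = 90 + (-1 + 81)*156 = 90 + 80*156 = 90 + 12480 = 12570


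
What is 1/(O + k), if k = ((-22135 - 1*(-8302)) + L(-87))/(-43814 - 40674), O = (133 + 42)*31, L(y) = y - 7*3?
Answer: 84488/458361341 ≈ 0.00018433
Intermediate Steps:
L(y) = -21 + y (L(y) = y - 21 = -21 + y)
O = 5425 (O = 175*31 = 5425)
k = 13941/84488 (k = ((-22135 - 1*(-8302)) + (-21 - 87))/(-43814 - 40674) = ((-22135 + 8302) - 108)/(-84488) = (-13833 - 108)*(-1/84488) = -13941*(-1/84488) = 13941/84488 ≈ 0.16501)
1/(O + k) = 1/(5425 + 13941/84488) = 1/(458361341/84488) = 84488/458361341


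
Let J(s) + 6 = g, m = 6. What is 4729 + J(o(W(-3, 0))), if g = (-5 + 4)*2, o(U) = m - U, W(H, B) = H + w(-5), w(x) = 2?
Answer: 4721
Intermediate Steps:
W(H, B) = 2 + H (W(H, B) = H + 2 = 2 + H)
o(U) = 6 - U
g = -2 (g = -1*2 = -2)
J(s) = -8 (J(s) = -6 - 2 = -8)
4729 + J(o(W(-3, 0))) = 4729 - 8 = 4721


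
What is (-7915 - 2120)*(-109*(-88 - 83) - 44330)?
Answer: 257809185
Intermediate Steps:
(-7915 - 2120)*(-109*(-88 - 83) - 44330) = -10035*(-109*(-171) - 44330) = -10035*(18639 - 44330) = -10035*(-25691) = 257809185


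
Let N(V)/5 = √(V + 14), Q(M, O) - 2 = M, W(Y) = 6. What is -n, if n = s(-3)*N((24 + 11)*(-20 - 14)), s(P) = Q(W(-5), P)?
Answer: -560*I*√6 ≈ -1371.7*I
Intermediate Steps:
Q(M, O) = 2 + M
s(P) = 8 (s(P) = 2 + 6 = 8)
N(V) = 5*√(14 + V) (N(V) = 5*√(V + 14) = 5*√(14 + V))
n = 560*I*√6 (n = 8*(5*√(14 + (24 + 11)*(-20 - 14))) = 8*(5*√(14 + 35*(-34))) = 8*(5*√(14 - 1190)) = 8*(5*√(-1176)) = 8*(5*(14*I*√6)) = 8*(70*I*√6) = 560*I*√6 ≈ 1371.7*I)
-n = -560*I*√6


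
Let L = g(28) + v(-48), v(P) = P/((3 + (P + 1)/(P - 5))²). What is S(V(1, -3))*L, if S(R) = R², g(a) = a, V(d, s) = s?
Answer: 2370096/10609 ≈ 223.40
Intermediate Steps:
v(P) = P/(3 + (1 + P)/(-5 + P))² (v(P) = P/((3 + (1 + P)/(-5 + P))²) = P/(3 + (1 + P)/(-5 + P))²)
L = 263344/10609 (L = 28 + (¼)*(-48)*(-5 - 48)²/(-7 + 2*(-48))² = 28 + (¼)*(-48)*(-53)²/(-7 - 96)² = 28 + (¼)*(-48)*2809/(-103)² = 28 + (¼)*(-48)*(1/10609)*2809 = 28 - 33708/10609 = 263344/10609 ≈ 24.823)
S(V(1, -3))*L = (-3)²*(263344/10609) = 9*(263344/10609) = 2370096/10609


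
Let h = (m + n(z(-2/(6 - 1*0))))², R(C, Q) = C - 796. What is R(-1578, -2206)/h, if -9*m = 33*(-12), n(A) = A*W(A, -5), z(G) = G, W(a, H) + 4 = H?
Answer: -2374/2209 ≈ -1.0747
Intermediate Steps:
W(a, H) = -4 + H
n(A) = -9*A (n(A) = A*(-4 - 5) = A*(-9) = -9*A)
m = 44 (m = -11*(-12)/3 = -⅑*(-396) = 44)
R(C, Q) = -796 + C
h = 2209 (h = (44 - (-18)/(6 - 1*0))² = (44 - (-18)/(6 + 0))² = (44 - (-18)/6)² = (44 - 9*(-⅓))² = (44 + 3)² = 47² = 2209)
R(-1578, -2206)/h = (-796 - 1578)/2209 = -2374*1/2209 = -2374/2209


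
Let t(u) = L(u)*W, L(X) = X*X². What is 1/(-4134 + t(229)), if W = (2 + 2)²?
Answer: 1/192139690 ≈ 5.2045e-9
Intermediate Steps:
L(X) = X³
W = 16 (W = 4² = 16)
t(u) = 16*u³ (t(u) = u³*16 = 16*u³)
1/(-4134 + t(229)) = 1/(-4134 + 16*229³) = 1/(-4134 + 16*12008989) = 1/(-4134 + 192143824) = 1/192139690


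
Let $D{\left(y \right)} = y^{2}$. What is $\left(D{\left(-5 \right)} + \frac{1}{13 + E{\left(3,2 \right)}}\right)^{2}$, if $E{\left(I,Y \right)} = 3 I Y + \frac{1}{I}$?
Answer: $\frac{5536609}{8836} \approx 626.6$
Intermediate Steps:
$E{\left(I,Y \right)} = \frac{1}{I} + 3 I Y$ ($E{\left(I,Y \right)} = 3 I Y + \frac{1}{I} = \frac{1}{I} + 3 I Y$)
$\left(D{\left(-5 \right)} + \frac{1}{13 + E{\left(3,2 \right)}}\right)^{2} = \left(\left(-5\right)^{2} + \frac{1}{13 + \left(\frac{1}{3} + 3 \cdot 3 \cdot 2\right)}\right)^{2} = \left(25 + \frac{1}{13 + \left(\frac{1}{3} + 18\right)}\right)^{2} = \left(25 + \frac{1}{13 + \frac{55}{3}}\right)^{2} = \left(25 + \frac{1}{\frac{94}{3}}\right)^{2} = \left(25 + \frac{3}{94}\right)^{2} = \left(\frac{2353}{94}\right)^{2} = \frac{5536609}{8836}$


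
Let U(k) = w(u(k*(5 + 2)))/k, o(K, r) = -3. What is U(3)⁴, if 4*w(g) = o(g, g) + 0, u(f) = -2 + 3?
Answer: 1/256 ≈ 0.0039063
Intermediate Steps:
u(f) = 1
w(g) = -¾ (w(g) = (-3 + 0)/4 = (¼)*(-3) = -¾)
U(k) = -3/(4*k)
U(3)⁴ = (-¾/3)⁴ = (-¾*⅓)⁴ = (-¼)⁴ = 1/256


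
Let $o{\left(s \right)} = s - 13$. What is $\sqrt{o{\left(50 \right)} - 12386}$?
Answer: $i \sqrt{12349} \approx 111.13 i$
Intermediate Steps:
$o{\left(s \right)} = -13 + s$
$\sqrt{o{\left(50 \right)} - 12386} = \sqrt{\left(-13 + 50\right) - 12386} = \sqrt{37 - 12386} = \sqrt{-12349} = i \sqrt{12349}$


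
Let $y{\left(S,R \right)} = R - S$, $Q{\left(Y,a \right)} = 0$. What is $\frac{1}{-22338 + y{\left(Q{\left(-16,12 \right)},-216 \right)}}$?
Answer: $- \frac{1}{22554} \approx -4.4338 \cdot 10^{-5}$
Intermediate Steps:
$\frac{1}{-22338 + y{\left(Q{\left(-16,12 \right)},-216 \right)}} = \frac{1}{-22338 - 216} = \frac{1}{-22554} = - \frac{1}{22554}$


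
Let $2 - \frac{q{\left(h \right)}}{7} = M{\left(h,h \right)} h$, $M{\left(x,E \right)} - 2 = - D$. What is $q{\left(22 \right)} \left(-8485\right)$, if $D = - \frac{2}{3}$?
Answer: $\frac{10097150}{3} \approx 3.3657 \cdot 10^{6}$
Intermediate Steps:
$D = - \frac{2}{3}$ ($D = \left(-2\right) \frac{1}{3} = - \frac{2}{3} \approx -0.66667$)
$M{\left(x,E \right)} = \frac{8}{3}$ ($M{\left(x,E \right)} = 2 - - \frac{2}{3} = 2 + \frac{2}{3} = \frac{8}{3}$)
$q{\left(h \right)} = 14 - \frac{56 h}{3}$ ($q{\left(h \right)} = 14 - 7 \frac{8 h}{3} = 14 - \frac{56 h}{3}$)
$q{\left(22 \right)} \left(-8485\right) = \left(14 - \frac{1232}{3}\right) \left(-8485\right) = \left(- \frac{1190}{3}\right) \left(-8485\right) = \frac{10097150}{3}$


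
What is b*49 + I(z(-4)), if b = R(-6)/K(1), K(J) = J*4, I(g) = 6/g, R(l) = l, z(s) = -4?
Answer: -75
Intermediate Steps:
K(J) = 4*J
b = -3/2 (b = -6/(4*1) = -6/4 = -6*¼ = -3/2 ≈ -1.5000)
b*49 + I(z(-4)) = -3/2*49 + 6/(-4) = -147/2 + 6*(-¼) = -147/2 - 3/2 = -75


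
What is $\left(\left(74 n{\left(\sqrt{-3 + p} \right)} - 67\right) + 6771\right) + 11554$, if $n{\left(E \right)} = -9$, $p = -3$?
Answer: $17592$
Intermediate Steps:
$\left(\left(74 n{\left(\sqrt{-3 + p} \right)} - 67\right) + 6771\right) + 11554 = \left(\left(74 \left(-9\right) - 67\right) + 6771\right) + 11554 = \left(\left(-666 - 67\right) + 6771\right) + 11554 = \left(-733 + 6771\right) + 11554 = 6038 + 11554 = 17592$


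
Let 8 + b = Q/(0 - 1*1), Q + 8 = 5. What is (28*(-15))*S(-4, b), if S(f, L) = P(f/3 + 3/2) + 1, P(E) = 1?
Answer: -840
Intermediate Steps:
Q = -3 (Q = -8 + 5 = -3)
b = -5 (b = -8 - 3/(0 - 1*1) = -8 - 3/(0 - 1) = -8 - 3/(-1) = -8 - 3*(-1) = -8 + 3 = -5)
S(f, L) = 2 (S(f, L) = 1 + 1 = 2)
(28*(-15))*S(-4, b) = (28*(-15))*2 = -420*2 = -840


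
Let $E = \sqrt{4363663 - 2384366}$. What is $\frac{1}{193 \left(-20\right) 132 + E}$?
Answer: $- \frac{509520}{259608651103} - \frac{\sqrt{1979297}}{259608651103} \approx -1.9681 \cdot 10^{-6}$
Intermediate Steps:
$E = \sqrt{1979297}$ ($E = \sqrt{4363663 - 2384366} = \sqrt{1979297} \approx 1406.9$)
$\frac{1}{193 \left(-20\right) 132 + E} = \frac{1}{193 \left(-20\right) 132 + \sqrt{1979297}} = \frac{1}{\left(-3860\right) 132 + \sqrt{1979297}} = \frac{1}{-509520 + \sqrt{1979297}}$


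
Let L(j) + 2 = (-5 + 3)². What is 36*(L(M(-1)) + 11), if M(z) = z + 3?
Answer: 468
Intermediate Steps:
M(z) = 3 + z
L(j) = 2 (L(j) = -2 + (-5 + 3)² = -2 + (-2)² = -2 + 4 = 2)
36*(L(M(-1)) + 11) = 36*(2 + 11) = 36*13 = 468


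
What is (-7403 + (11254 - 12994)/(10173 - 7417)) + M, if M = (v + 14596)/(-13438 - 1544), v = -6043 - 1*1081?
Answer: -38214929186/5161299 ≈ -7404.1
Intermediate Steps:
v = -7124 (v = -6043 - 1081 = -7124)
M = -3736/7491 (M = (-7124 + 14596)/(-13438 - 1544) = 7472/(-14982) = 7472*(-1/14982) = -3736/7491 ≈ -0.49873)
(-7403 + (11254 - 12994)/(10173 - 7417)) + M = (-7403 + (11254 - 12994)/(10173 - 7417)) - 3736/7491 = (-7403 - 1740/2756) - 3736/7491 = (-7403 - 1740*1/2756) - 3736/7491 = (-7403 - 435/689) - 3736/7491 = -5101102/689 - 3736/7491 = -38214929186/5161299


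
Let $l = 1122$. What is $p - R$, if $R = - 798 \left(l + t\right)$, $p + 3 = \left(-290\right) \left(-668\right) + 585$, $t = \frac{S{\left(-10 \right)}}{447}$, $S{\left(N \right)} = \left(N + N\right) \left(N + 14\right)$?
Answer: $\frac{162337762}{149} \approx 1.0895 \cdot 10^{6}$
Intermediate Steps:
$S{\left(N \right)} = 2 N \left(14 + N\right)$
$t = - \frac{80}{447}$ ($t = \frac{2 \left(-10\right) \left(14 - 10\right)}{447} = 2 \left(-10\right) 4 \cdot \frac{1}{447} = \left(-80\right) \frac{1}{447} = - \frac{80}{447} \approx -0.17897$)
$p = 194302$ ($p = -3 + \left(\left(-290\right) \left(-668\right) + 585\right) = -3 + \left(193720 + 585\right) = -3 + 194305 = 194302$)
$R = - \frac{133386764}{149}$ ($R = - 798 \left(1122 - \frac{80}{447}\right) = \left(-798\right) \frac{501454}{447} = - \frac{133386764}{149} \approx -8.9521 \cdot 10^{5}$)
$p - R = 194302 - - \frac{133386764}{149} = 194302 + \frac{133386764}{149} = \frac{162337762}{149}$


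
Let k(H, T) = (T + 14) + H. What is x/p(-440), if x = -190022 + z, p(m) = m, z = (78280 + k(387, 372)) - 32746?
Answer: 2613/8 ≈ 326.63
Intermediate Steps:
k(H, T) = 14 + H + T (k(H, T) = (14 + T) + H = 14 + H + T)
z = 46307 (z = (78280 + (14 + 387 + 372)) - 32746 = (78280 + 773) - 32746 = 79053 - 32746 = 46307)
x = -143715 (x = -190022 + 46307 = -143715)
x/p(-440) = -143715/(-440) = -143715*(-1/440) = 2613/8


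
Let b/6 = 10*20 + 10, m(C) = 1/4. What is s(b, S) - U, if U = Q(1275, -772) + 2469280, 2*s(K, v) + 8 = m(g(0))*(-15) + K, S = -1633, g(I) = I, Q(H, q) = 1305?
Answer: -19759687/8 ≈ -2.4700e+6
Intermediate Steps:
m(C) = ¼
b = 1260 (b = 6*(10*20 + 10) = 6*(200 + 10) = 6*210 = 1260)
s(K, v) = -47/8 + K/2 (s(K, v) = -4 + ((¼)*(-15) + K)/2 = -4 + (-15/4 + K)/2 = -4 + (-15/8 + K/2) = -47/8 + K/2)
U = 2470585 (U = 1305 + 2469280 = 2470585)
s(b, S) - U = (-47/8 + (½)*1260) - 1*2470585 = (-47/8 + 630) - 2470585 = 4993/8 - 2470585 = -19759687/8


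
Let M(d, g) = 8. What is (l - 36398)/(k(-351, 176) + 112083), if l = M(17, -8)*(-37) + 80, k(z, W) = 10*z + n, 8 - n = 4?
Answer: -36614/108577 ≈ -0.33722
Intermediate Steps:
n = 4 (n = 8 - 1*4 = 8 - 4 = 4)
k(z, W) = 4 + 10*z (k(z, W) = 10*z + 4 = 4 + 10*z)
l = -216 (l = 8*(-37) + 80 = -296 + 80 = -216)
(l - 36398)/(k(-351, 176) + 112083) = (-216 - 36398)/((4 + 10*(-351)) + 112083) = -36614/((4 - 3510) + 112083) = -36614/(-3506 + 112083) = -36614/108577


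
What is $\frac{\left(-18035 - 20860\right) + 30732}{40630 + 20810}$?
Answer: $- \frac{2721}{20480} \approx -0.13286$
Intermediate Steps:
$\frac{\left(-18035 - 20860\right) + 30732}{40630 + 20810} = \frac{-38895 + 30732}{61440} = \left(-8163\right) \frac{1}{61440} = - \frac{2721}{20480}$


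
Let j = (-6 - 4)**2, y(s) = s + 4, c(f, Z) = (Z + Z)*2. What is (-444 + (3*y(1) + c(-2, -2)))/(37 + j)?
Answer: -437/137 ≈ -3.1898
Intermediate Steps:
c(f, Z) = 4*Z (c(f, Z) = (2*Z)*2 = 4*Z)
y(s) = 4 + s
j = 100 (j = (-10)**2 = 100)
(-444 + (3*y(1) + c(-2, -2)))/(37 + j) = (-444 + (3*(4 + 1) + 4*(-2)))/(37 + 100) = (-444 + (3*5 - 8))/137 = (-444 + (15 - 8))*(1/137) = (-444 + 7)*(1/137) = -437*1/137 = -437/137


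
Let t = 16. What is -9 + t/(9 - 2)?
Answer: -47/7 ≈ -6.7143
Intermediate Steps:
-9 + t/(9 - 2) = -9 + 16/(9 - 2) = -9 + 16/7 = -47/7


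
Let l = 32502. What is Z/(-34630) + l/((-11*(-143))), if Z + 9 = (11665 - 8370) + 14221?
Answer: 1098005749/54472990 ≈ 20.157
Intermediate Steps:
Z = 17507 (Z = -9 + ((11665 - 8370) + 14221) = -9 + (3295 + 14221) = -9 + 17516 = 17507)
Z/(-34630) + l/((-11*(-143))) = 17507/(-34630) + 32502/((-11*(-143))) = 17507*(-1/34630) + 32502/1573 = -17507/34630 + 32502*(1/1573) = -17507/34630 + 32502/1573 = 1098005749/54472990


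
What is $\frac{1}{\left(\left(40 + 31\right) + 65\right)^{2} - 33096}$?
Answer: $- \frac{1}{14600} \approx -6.8493 \cdot 10^{-5}$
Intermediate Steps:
$\frac{1}{\left(\left(40 + 31\right) + 65\right)^{2} - 33096} = \frac{1}{\left(71 + 65\right)^{2} - 33096} = \frac{1}{136^{2} - 33096} = \frac{1}{18496 - 33096} = \frac{1}{-14600} = - \frac{1}{14600}$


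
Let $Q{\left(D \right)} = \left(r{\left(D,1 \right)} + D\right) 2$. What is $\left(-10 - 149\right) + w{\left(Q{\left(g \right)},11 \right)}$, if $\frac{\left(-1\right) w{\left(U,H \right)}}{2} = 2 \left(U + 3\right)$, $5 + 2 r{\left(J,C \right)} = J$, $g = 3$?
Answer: $-187$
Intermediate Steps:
$r{\left(J,C \right)} = - \frac{5}{2} + \frac{J}{2}$
$Q{\left(D \right)} = -5 + 3 D$ ($Q{\left(D \right)} = \left(\left(- \frac{5}{2} + \frac{D}{2}\right) + D\right) 2 = \left(- \frac{5}{2} + \frac{3 D}{2}\right) 2 = -5 + 3 D$)
$w{\left(U,H \right)} = -12 - 4 U$ ($w{\left(U,H \right)} = - 2 \cdot 2 \left(U + 3\right) = - 2 \cdot 2 \left(3 + U\right) = - 2 \left(6 + 2 U\right) = -12 - 4 U$)
$\left(-10 - 149\right) + w{\left(Q{\left(g \right)},11 \right)} = \left(-10 - 149\right) - \left(12 + 4 \left(-5 + 3 \cdot 3\right)\right) = \left(-10 - 149\right) - \left(12 + 4 \left(-5 + 9\right)\right) = -159 - 28 = -187$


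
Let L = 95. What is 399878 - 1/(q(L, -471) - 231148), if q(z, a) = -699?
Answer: 92710514667/231847 ≈ 3.9988e+5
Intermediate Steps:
399878 - 1/(q(L, -471) - 231148) = 399878 - 1/(-699 - 231148) = 399878 - 1/(-231847) = 399878 - 1*(-1/231847) = 399878 + 1/231847 = 92710514667/231847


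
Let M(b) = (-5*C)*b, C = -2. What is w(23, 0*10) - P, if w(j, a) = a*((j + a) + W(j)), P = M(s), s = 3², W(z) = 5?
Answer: -90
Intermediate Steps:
s = 9
M(b) = 10*b (M(b) = (-5*(-2))*b = 10*b)
P = 90 (P = 10*9 = 90)
w(j, a) = a*(5 + a + j) (w(j, a) = a*((j + a) + 5) = a*((a + j) + 5) = a*(5 + a + j))
w(23, 0*10) - P = (0*10)*(5 + 0*10 + 23) - 1*90 = 0*(5 + 0 + 23) - 90 = 0*28 - 90 = 0 - 90 = -90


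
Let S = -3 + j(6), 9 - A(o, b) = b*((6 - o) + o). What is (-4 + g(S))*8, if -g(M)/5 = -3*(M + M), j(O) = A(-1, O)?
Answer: -7232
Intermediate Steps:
A(o, b) = 9 - 6*b (A(o, b) = 9 - b*((6 - o) + o) = 9 - b*6 = 9 - 6*b)
j(O) = 9 - 6*O
S = -30 (S = -3 + (9 - 6*6) = -3 + (9 - 36) = -3 - 27 = -30)
g(M) = 30*M (g(M) = -(-15)*(M + M) = -(-15)*2*M = -(-30)*M = 30*M)
(-4 + g(S))*8 = (-4 + 30*(-30))*8 = (-4 - 900)*8 = -904*8 = -7232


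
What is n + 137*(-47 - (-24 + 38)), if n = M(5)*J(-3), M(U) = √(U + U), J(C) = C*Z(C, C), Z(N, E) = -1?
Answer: -8357 + 3*√10 ≈ -8347.5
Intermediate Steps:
J(C) = -C (J(C) = C*(-1) = -C)
M(U) = √2*√U (M(U) = √(2*U) = √2*√U)
n = 3*√10 (n = (√2*√5)*(-1*(-3)) = √10*3 = 3*√10 ≈ 9.4868)
n + 137*(-47 - (-24 + 38)) = 3*√10 + 137*(-47 - (-24 + 38)) = 3*√10 + 137*(-47 - 1*14) = 3*√10 + 137*(-47 - 14) = 3*√10 + 137*(-61) = 3*√10 - 8357 = -8357 + 3*√10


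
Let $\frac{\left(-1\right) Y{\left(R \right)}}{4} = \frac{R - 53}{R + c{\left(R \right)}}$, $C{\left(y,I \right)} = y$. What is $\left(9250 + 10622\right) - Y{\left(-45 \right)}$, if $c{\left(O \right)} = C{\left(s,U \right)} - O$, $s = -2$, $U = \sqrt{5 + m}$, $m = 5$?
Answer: $20068$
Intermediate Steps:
$U = \sqrt{10}$ ($U = \sqrt{5 + 5} = \sqrt{10} \approx 3.1623$)
$c{\left(O \right)} = -2 - O$
$Y{\left(R \right)} = -106 + 2 R$ ($Y{\left(R \right)} = - 4 \frac{R - 53}{R - \left(2 + R\right)} = - 4 \frac{-53 + R}{-2} = - 4 \left(-53 + R\right) \left(- \frac{1}{2}\right) = - 4 \left(\frac{53}{2} - \frac{R}{2}\right) = -106 + 2 R$)
$\left(9250 + 10622\right) - Y{\left(-45 \right)} = \left(9250 + 10622\right) - \left(-106 + 2 \left(-45\right)\right) = 19872 - \left(-106 - 90\right) = 19872 - -196 = 19872 + 196 = 20068$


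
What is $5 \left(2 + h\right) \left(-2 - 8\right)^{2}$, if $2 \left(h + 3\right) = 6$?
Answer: $1000$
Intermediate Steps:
$h = 0$ ($h = -3 + \frac{1}{2} \cdot 6 = -3 + 3 = 0$)
$5 \left(2 + h\right) \left(-2 - 8\right)^{2} = 5 \left(2 + 0\right) \left(-2 - 8\right)^{2} = 5 \cdot 2 \left(-10\right)^{2} = 10 \cdot 100 = 1000$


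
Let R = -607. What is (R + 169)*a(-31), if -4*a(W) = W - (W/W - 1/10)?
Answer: -69861/20 ≈ -3493.1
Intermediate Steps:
a(W) = 9/40 - W/4 (a(W) = -(W - (W/W - 1/10))/4 = -(W - (1 - 1*1/10))/4 = -(W - (1 - 1/10))/4 = -(W - 1*9/10)/4 = -(W - 9/10)/4 = -(-9/10 + W)/4 = 9/40 - W/4)
(R + 169)*a(-31) = (-607 + 169)*(9/40 - 1/4*(-31)) = -438*(9/40 + 31/4) = -438*319/40 = -69861/20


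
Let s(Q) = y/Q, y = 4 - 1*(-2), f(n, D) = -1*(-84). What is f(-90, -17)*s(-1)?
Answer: -504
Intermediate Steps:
f(n, D) = 84
y = 6 (y = 4 + 2 = 6)
s(Q) = 6/Q
f(-90, -17)*s(-1) = 84*(6/(-1)) = 84*(6*(-1)) = 84*(-6) = -504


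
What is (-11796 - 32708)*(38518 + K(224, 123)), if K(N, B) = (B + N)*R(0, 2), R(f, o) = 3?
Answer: -1760533736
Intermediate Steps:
K(N, B) = 3*B + 3*N (K(N, B) = (B + N)*3 = 3*B + 3*N)
(-11796 - 32708)*(38518 + K(224, 123)) = (-11796 - 32708)*(38518 + (3*123 + 3*224)) = -44504*(38518 + (369 + 672)) = -44504*(38518 + 1041) = -44504*39559 = -1760533736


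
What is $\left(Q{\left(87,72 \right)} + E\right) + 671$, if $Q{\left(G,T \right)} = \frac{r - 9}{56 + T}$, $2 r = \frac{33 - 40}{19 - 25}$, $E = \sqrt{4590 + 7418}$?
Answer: $\frac{1030555}{1536} + 2 \sqrt{3002} \approx 780.52$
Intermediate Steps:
$E = 2 \sqrt{3002}$ ($E = \sqrt{12008} = 2 \sqrt{3002} \approx 109.58$)
$r = \frac{7}{12}$ ($r = \frac{\left(33 - 40\right) \frac{1}{19 - 25}}{2} = \frac{\left(-7\right) \frac{1}{-6}}{2} = \frac{\left(-7\right) \left(- \frac{1}{6}\right)}{2} = \frac{1}{2} \cdot \frac{7}{6} = \frac{7}{12} \approx 0.58333$)
$Q{\left(G,T \right)} = - \frac{101}{12 \left(56 + T\right)}$ ($Q{\left(G,T \right)} = \frac{\frac{7}{12} - 9}{56 + T} = - \frac{101}{12 \left(56 + T\right)}$)
$\left(Q{\left(87,72 \right)} + E\right) + 671 = \left(- \frac{101}{672 + 12 \cdot 72} + 2 \sqrt{3002}\right) + 671 = \left(- \frac{101}{672 + 864} + 2 \sqrt{3002}\right) + 671 = \left(- \frac{101}{1536} + 2 \sqrt{3002}\right) + 671 = \frac{1030555}{1536} + 2 \sqrt{3002}$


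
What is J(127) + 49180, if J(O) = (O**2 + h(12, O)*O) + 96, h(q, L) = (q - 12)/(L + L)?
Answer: 65405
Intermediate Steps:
h(q, L) = (-12 + q)/(2*L) (h(q, L) = (-12 + q)/((2*L)) = (-12 + q)*(1/(2*L)) = (-12 + q)/(2*L))
J(O) = 96 + O**2 (J(O) = (O**2 + ((-12 + 12)/(2*O))*O) + 96 = (O**2 + ((1/2)*0/O)*O) + 96 = (O**2 + 0*O) + 96 = (O**2 + 0) + 96 = O**2 + 96 = 96 + O**2)
J(127) + 49180 = (96 + 127**2) + 49180 = (96 + 16129) + 49180 = 16225 + 49180 = 65405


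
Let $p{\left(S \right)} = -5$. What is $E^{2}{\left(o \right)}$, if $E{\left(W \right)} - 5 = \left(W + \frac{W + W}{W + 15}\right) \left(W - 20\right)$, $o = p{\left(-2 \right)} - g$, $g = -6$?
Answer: $\frac{17161}{64} \approx 268.14$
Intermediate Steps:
$o = 1$ ($o = -5 - -6 = -5 + 6 = 1$)
$E{\left(W \right)} = 5 + \left(-20 + W\right) \left(W + \frac{2 W}{15 + W}\right)$ ($E{\left(W \right)} = 5 + \left(W + \frac{W + W}{W + 15}\right) \left(W - 20\right) = 5 + \left(W + \frac{2 W}{15 + W}\right) \left(-20 + W\right) = 5 + \left(-20 + W\right) \left(W + \frac{2 W}{15 + W}\right)$)
$E^{2}{\left(o \right)} = \left(\frac{75 + 1^{3} - 335 - 3 \cdot 1^{2}}{15 + 1}\right)^{2} = \left(\frac{75 + 1 - 335 - 3}{16}\right)^{2} = \left(\frac{1}{16} \left(-262\right)\right)^{2} = \left(- \frac{131}{8}\right)^{2} = \frac{17161}{64}$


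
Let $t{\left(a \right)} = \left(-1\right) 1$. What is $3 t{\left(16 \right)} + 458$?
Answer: $455$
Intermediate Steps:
$t{\left(a \right)} = -1$
$3 t{\left(16 \right)} + 458 = 3 \left(-1\right) + 458 = -3 + 458 = 455$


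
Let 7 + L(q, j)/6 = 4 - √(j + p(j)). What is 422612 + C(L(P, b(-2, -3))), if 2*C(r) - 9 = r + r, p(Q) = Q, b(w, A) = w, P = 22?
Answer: 845197/2 - 12*I ≈ 4.226e+5 - 12.0*I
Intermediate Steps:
L(q, j) = -18 - 6*√2*√j (L(q, j) = -42 + 6*(4 - √(j + j)) = -42 + 6*(4 - √(2*j)) = -42 + 6*(4 - √2*√j) = -42 + (24 - 6*√2*√j) = -18 - 6*√2*√j)
C(r) = 9/2 + r (C(r) = 9/2 + (r + r)/2 = 9/2 + (2*r)/2 = 9/2 + r)
422612 + C(L(P, b(-2, -3))) = 422612 + (9/2 + (-18 - 6*√2*√(-2))) = 422612 + (9/2 + (-18 - 6*√2*I*√2)) = 422612 + (9/2 + (-18 - 12*I)) = 422612 + (-27/2 - 12*I) = 845197/2 - 12*I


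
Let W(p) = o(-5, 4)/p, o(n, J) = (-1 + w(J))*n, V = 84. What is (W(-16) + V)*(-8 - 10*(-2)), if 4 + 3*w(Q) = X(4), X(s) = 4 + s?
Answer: 4037/4 ≈ 1009.3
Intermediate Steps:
w(Q) = 4/3 (w(Q) = -4/3 + (4 + 4)/3 = -4/3 + (1/3)*8 = -4/3 + 8/3 = 4/3)
o(n, J) = n/3 (o(n, J) = (-1 + 4/3)*n = n/3)
W(p) = -5/(3*p) (W(p) = ((1/3)*(-5))/p = -5/(3*p))
(W(-16) + V)*(-8 - 10*(-2)) = (-5/3/(-16) + 84)*(-8 - 10*(-2)) = (-5/3*(-1/16) + 84)*(-8 + 20) = (5/48 + 84)*12 = (4037/48)*12 = 4037/4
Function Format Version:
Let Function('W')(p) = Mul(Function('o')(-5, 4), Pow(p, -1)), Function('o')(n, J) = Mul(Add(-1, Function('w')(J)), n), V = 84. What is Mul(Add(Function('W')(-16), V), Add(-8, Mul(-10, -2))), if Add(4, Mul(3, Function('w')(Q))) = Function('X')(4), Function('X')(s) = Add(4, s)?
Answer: Rational(4037, 4) ≈ 1009.3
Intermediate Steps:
Function('w')(Q) = Rational(4, 3) (Function('w')(Q) = Add(Rational(-4, 3), Mul(Rational(1, 3), Add(4, 4))) = Add(Rational(-4, 3), Mul(Rational(1, 3), 8)) = Add(Rational(-4, 3), Rational(8, 3)) = Rational(4, 3))
Function('o')(n, J) = Mul(Rational(1, 3), n) (Function('o')(n, J) = Mul(Add(-1, Rational(4, 3)), n) = Mul(Rational(1, 3), n))
Function('W')(p) = Mul(Rational(-5, 3), Pow(p, -1)) (Function('W')(p) = Mul(Mul(Rational(1, 3), -5), Pow(p, -1)) = Mul(Rational(-5, 3), Pow(p, -1)))
Mul(Add(Function('W')(-16), V), Add(-8, Mul(-10, -2))) = Mul(Add(Mul(Rational(-5, 3), Pow(-16, -1)), 84), Add(-8, Mul(-10, -2))) = Mul(Add(Mul(Rational(-5, 3), Rational(-1, 16)), 84), Add(-8, 20)) = Mul(Add(Rational(5, 48), 84), 12) = Mul(Rational(4037, 48), 12) = Rational(4037, 4)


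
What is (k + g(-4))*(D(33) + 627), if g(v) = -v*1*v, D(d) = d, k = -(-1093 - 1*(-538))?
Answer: 355740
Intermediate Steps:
k = 555 (k = -(-1093 + 538) = -1*(-555) = 555)
g(v) = -v² (g(v) = -v*v = -v²)
(k + g(-4))*(D(33) + 627) = (555 - 1*(-4)²)*(33 + 627) = (555 - 1*16)*660 = (555 - 16)*660 = 539*660 = 355740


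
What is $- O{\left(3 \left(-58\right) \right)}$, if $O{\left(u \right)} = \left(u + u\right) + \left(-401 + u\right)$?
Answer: $923$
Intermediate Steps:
$O{\left(u \right)} = -401 + 3 u$ ($O{\left(u \right)} = 2 u + \left(-401 + u\right) = -401 + 3 u$)
$- O{\left(3 \left(-58\right) \right)} = - (-401 + 3 \cdot 3 \left(-58\right)) = - (-401 + 3 \left(-174\right)) = - (-401 - 522) = \left(-1\right) \left(-923\right) = 923$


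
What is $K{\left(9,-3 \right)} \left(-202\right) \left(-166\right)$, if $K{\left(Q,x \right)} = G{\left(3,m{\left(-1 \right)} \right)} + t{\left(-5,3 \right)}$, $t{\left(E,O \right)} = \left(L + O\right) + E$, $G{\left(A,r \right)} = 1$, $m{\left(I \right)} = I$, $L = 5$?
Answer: $134128$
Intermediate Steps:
$t{\left(E,O \right)} = 5 + E + O$ ($t{\left(E,O \right)} = \left(5 + O\right) + E = 5 + E + O$)
$K{\left(Q,x \right)} = 4$ ($K{\left(Q,x \right)} = 1 + \left(5 - 5 + 3\right) = 1 + 3 = 4$)
$K{\left(9,-3 \right)} \left(-202\right) \left(-166\right) = 4 \left(-202\right) \left(-166\right) = \left(-808\right) \left(-166\right) = 134128$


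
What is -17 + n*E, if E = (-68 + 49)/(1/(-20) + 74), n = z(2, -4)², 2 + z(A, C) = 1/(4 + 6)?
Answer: -132574/7395 ≈ -17.928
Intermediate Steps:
z(A, C) = -19/10 (z(A, C) = -2 + 1/(4 + 6) = -2 + 1/10 = -2 + ⅒ = -19/10)
n = 361/100 (n = (-19/10)² = 361/100 ≈ 3.6100)
E = -380/1479 (E = -19/(-1/20 + 74) = -19/1479/20 = -19*20/1479 = -380/1479 ≈ -0.25693)
-17 + n*E = -17 + (361/100)*(-380/1479) = -17 - 6859/7395 = -132574/7395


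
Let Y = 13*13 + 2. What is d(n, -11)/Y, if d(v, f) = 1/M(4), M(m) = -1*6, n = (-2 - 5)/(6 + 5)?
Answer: -1/1026 ≈ -0.00097466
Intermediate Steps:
n = -7/11 ≈ -0.63636
M(m) = -6
d(v, f) = -⅙ (d(v, f) = 1/(-6) = -⅙)
Y = 171 (Y = 169 + 2 = 171)
d(n, -11)/Y = -⅙/171 = -⅙*1/171 = -1/1026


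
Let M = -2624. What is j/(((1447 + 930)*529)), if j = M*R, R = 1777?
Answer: -4662848/1257433 ≈ -3.7082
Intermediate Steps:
j = -4662848 (j = -2624*1777 = -4662848)
j/(((1447 + 930)*529)) = -4662848*1/(529*(1447 + 930)) = -4662848/(2377*529) = -4662848/1257433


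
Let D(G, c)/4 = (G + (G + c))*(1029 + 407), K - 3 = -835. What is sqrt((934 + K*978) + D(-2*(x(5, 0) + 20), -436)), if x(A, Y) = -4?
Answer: 3*I*sqrt(409418) ≈ 1919.6*I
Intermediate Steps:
K = -832 (K = 3 - 835 = -832)
D(G, c) = 5744*c + 11488*G (D(G, c) = 4*((G + (G + c))*(1029 + 407)) = 4*((c + 2*G)*1436) = 4*(1436*c + 2872*G) = 5744*c + 11488*G)
sqrt((934 + K*978) + D(-2*(x(5, 0) + 20), -436)) = sqrt((934 - 832*978) + (5744*(-436) + 11488*(-2*(-4 + 20)))) = sqrt((934 - 813696) + (-2504384 + 11488*(-2*16))) = sqrt(-812762 + (-2504384 + 11488*(-32))) = sqrt(-812762 + (-2504384 - 367616)) = sqrt(-812762 - 2872000) = sqrt(-3684762) = 3*I*sqrt(409418)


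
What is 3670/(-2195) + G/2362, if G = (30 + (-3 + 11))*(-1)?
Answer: -875195/518459 ≈ -1.6881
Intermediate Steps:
G = -38 (G = (30 + 8)*(-1) = 38*(-1) = -38)
3670/(-2195) + G/2362 = 3670/(-2195) - 38/2362 = 3670*(-1/2195) - 38*1/2362 = -734/439 - 19/1181 = -875195/518459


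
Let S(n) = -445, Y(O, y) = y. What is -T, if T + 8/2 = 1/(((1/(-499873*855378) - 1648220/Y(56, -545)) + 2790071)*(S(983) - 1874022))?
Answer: 976040393508275712574606070/244010098377057276578650931 ≈ 4.0000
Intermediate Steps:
T = -976040393508275712574606070/244010098377057276578650931 (T = -4 + 1/(((1/(-499873*855378) - 1648220/(-545)) + 2790071)*(-445 - 1874022)) = -4 + 1/(((-1/499873*1/855378 - 1648220*(-1/545)) + 2790071)*(-1874467)) = -4 + 1/(((-1/427580366994 + 329644/109) + 2790071)*(-1874467)) = -4 + 1/((140949302497370027/46606260002346 + 2790071)*(-1874467)) = -4 + 1/((130175723753502876593/46606260002346)*(-1874467)) = -4 + 1/(-244010098377057276578650931/46606260002346) = -4 - 46606260002346/244010098377057276578650931 = -976040393508275712574606070/244010098377057276578650931 ≈ -4.0000)
-T = -1*(-976040393508275712574606070/244010098377057276578650931) = 976040393508275712574606070/244010098377057276578650931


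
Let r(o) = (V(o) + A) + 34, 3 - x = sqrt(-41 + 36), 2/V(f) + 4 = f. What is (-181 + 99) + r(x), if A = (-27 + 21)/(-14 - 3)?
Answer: 2*(-405*sqrt(5) + 422*I)/(17*(sqrt(5) - I)) ≈ -47.98 + 0.74536*I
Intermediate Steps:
V(f) = 2/(-4 + f)
A = 6/17 (A = -6/(-17) = -6*(-1/17) = 6/17 ≈ 0.35294)
x = 3 - I*sqrt(5) (x = 3 - sqrt(-41 + 36) = 3 - sqrt(-5) = 3 - I*sqrt(5) ≈ 3.0 - 2.2361*I)
r(o) = 584/17 + 2/(-4 + o) (r(o) = (2/(-4 + o) + 6/17) + 34 = (6/17 + 2/(-4 + o)) + 34 = 584/17 + 2/(-4 + o))
(-181 + 99) + r(x) = (-181 + 99) + 2*(-1151 + 292*(3 - I*sqrt(5)))/(17*(-4 + (3 - I*sqrt(5)))) = -82 + 2*(-1151 + (876 - 292*I*sqrt(5)))/(17*(-1 - I*sqrt(5))) = -82 + 2*(-275 - 292*I*sqrt(5))/(17*(-1 - I*sqrt(5)))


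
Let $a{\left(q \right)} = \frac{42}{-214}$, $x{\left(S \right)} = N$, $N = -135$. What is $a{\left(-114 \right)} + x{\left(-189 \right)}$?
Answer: $- \frac{14466}{107} \approx -135.2$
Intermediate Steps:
$x{\left(S \right)} = -135$
$a{\left(q \right)} = - \frac{21}{107}$ ($a{\left(q \right)} = 42 \left(- \frac{1}{214}\right) = - \frac{21}{107}$)
$a{\left(-114 \right)} + x{\left(-189 \right)} = - \frac{21}{107} - 135 = - \frac{14466}{107}$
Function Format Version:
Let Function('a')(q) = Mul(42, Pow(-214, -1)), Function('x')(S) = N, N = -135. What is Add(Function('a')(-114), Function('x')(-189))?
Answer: Rational(-14466, 107) ≈ -135.20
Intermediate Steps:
Function('x')(S) = -135
Function('a')(q) = Rational(-21, 107) (Function('a')(q) = Mul(42, Rational(-1, 214)) = Rational(-21, 107))
Add(Function('a')(-114), Function('x')(-189)) = Add(Rational(-21, 107), -135) = Rational(-14466, 107)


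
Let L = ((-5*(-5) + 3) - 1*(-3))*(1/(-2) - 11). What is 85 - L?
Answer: 883/2 ≈ 441.50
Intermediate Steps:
L = -713/2 (L = ((25 + 3) + 3)*(-1/2 - 11) = (28 + 3)*(-23/2) = 31*(-23/2) = -713/2 ≈ -356.50)
85 - L = 85 - 1*(-713/2) = 85 + 713/2 = 883/2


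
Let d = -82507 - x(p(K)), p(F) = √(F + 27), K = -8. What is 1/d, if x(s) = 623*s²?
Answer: -1/94344 ≈ -1.0600e-5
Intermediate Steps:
p(F) = √(27 + F)
d = -94344 (d = -82507 - 623*(√(27 - 8))² = -82507 - 623*(√19)² = -82507 - 623*19 = -82507 - 1*11837 = -82507 - 11837 = -94344)
1/d = 1/(-94344) = -1/94344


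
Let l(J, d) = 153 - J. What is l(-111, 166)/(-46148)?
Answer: -66/11537 ≈ -0.0057207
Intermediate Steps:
l(-111, 166)/(-46148) = (153 - 1*(-111))/(-46148) = (153 + 111)*(-1/46148) = 264*(-1/46148) = -66/11537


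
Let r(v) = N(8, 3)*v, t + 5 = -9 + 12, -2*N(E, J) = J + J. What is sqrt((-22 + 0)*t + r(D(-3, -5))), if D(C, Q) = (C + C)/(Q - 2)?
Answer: sqrt(2030)/7 ≈ 6.4365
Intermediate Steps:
N(E, J) = -J (N(E, J) = -(J + J)/2 = -J)
t = -2 (t = -5 + (-9 + 12) = -5 + 3 = -2)
D(C, Q) = 2*C/(-2 + Q) (D(C, Q) = (2*C)/(-2 + Q) = 2*C/(-2 + Q))
r(v) = -3*v (r(v) = (-1*3)*v = -3*v)
sqrt((-22 + 0)*t + r(D(-3, -5))) = sqrt((-22 + 0)*(-2) - 6*(-3)/(-2 - 5)) = sqrt(-22*(-2) - 6*(-3)/(-7)) = sqrt(44 - 6*(-3)*(-1)/7) = sqrt(44 - 3*6/7) = sqrt(44 - 18/7) = sqrt(290/7) = sqrt(2030)/7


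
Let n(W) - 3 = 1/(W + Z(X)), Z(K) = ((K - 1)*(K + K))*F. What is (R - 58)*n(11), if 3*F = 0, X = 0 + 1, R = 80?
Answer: 68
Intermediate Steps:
X = 1
F = 0 (F = (1/3)*0 = 0)
Z(K) = 0 (Z(K) = ((K - 1)*(K + K))*0 = ((-1 + K)*(2*K))*0 = (2*K*(-1 + K))*0 = 0)
n(W) = 3 + 1/W (n(W) = 3 + 1/(W + 0) = 3 + 1/W)
(R - 58)*n(11) = (80 - 58)*(3 + 1/11) = 22*(3 + 1/11) = 22*(34/11) = 68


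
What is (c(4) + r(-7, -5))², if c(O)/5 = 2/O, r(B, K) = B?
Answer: 81/4 ≈ 20.250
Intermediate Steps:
c(O) = 10/O (c(O) = 5*(2/O) = 10/O)
(c(4) + r(-7, -5))² = (10/4 - 7)² = (10*(¼) - 7)² = (5/2 - 7)² = (-9/2)² = 81/4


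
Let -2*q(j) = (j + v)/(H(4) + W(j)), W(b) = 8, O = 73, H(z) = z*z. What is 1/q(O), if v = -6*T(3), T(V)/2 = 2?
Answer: -48/49 ≈ -0.97959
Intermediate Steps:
H(z) = z²
T(V) = 4 (T(V) = 2*2 = 4)
v = -24 (v = -6*4 = -24)
q(j) = ½ - j/48 (q(j) = -(j - 24)/(2*(4² + 8)) = -(-24 + j)/(2*(16 + 8)) = -(-24 + j)/(2*24) = -(-1 + j/24)/2 = ½ - j/48)
1/q(O) = 1/(½ - 1/48*73) = 1/(½ - 73/48) = 1/(-49/48) = -48/49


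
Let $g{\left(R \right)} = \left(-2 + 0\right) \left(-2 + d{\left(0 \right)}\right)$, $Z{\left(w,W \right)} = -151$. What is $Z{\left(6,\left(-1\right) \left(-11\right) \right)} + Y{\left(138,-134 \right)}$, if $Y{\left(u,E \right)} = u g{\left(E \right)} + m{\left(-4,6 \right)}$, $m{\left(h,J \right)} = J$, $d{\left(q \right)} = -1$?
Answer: $683$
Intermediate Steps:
$g{\left(R \right)} = 6$ ($g{\left(R \right)} = \left(-2 + 0\right) \left(-2 - 1\right) = \left(-2\right) \left(-3\right) = 6$)
$Y{\left(u,E \right)} = 6 + 6 u$ ($Y{\left(u,E \right)} = u 6 + 6 = 6 u + 6 = 6 + 6 u$)
$Z{\left(6,\left(-1\right) \left(-11\right) \right)} + Y{\left(138,-134 \right)} = -151 + \left(6 + 6 \cdot 138\right) = -151 + \left(6 + 828\right) = -151 + 834 = 683$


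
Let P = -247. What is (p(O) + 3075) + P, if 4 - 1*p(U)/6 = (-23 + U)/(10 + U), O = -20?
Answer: 14131/5 ≈ 2826.2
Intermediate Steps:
p(U) = 24 - 6*(-23 + U)/(10 + U)
(p(O) + 3075) + P = (18*(21 - 20)/(10 - 20) + 3075) - 247 = (18*1/(-10) + 3075) - 247 = (18*(-1/10)*1 + 3075) - 247 = (-9/5 + 3075) - 247 = 15366/5 - 247 = 14131/5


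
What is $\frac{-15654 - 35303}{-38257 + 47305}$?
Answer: $- \frac{50957}{9048} \approx -5.6319$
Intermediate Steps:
$\frac{-15654 - 35303}{-38257 + 47305} = - \frac{50957}{9048}$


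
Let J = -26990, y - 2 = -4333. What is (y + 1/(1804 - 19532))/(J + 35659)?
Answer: -76779969/153684032 ≈ -0.49960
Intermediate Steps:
y = -4331 (y = 2 - 4333 = -4331)
(y + 1/(1804 - 19532))/(J + 35659) = (-4331 + 1/(1804 - 19532))/(-26990 + 35659) = (-4331 + 1/(-17728))/8669 = (-4331 - 1/17728)*(1/8669) = -76779969/17728*1/8669 = -76779969/153684032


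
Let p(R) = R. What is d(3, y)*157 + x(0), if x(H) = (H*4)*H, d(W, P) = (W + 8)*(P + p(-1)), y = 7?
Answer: 10362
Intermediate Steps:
d(W, P) = (-1 + P)*(8 + W) (d(W, P) = (W + 8)*(P - 1) = (8 + W)*(-1 + P) = (-1 + P)*(8 + W))
x(H) = 4*H² (x(H) = (4*H)*H = 4*H²)
d(3, y)*157 + x(0) = (-8 - 1*3 + 8*7 + 7*3)*157 + 4*0² = (-8 - 3 + 56 + 21)*157 + 4*0 = 66*157 + 0 = 10362 + 0 = 10362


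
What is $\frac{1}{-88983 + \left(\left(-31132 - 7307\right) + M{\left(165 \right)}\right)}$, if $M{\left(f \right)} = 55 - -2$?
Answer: $- \frac{1}{127365} \approx -7.8515 \cdot 10^{-6}$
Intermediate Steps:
$M{\left(f \right)} = 57$ ($M{\left(f \right)} = 55 + 2 = 57$)
$\frac{1}{-88983 + \left(\left(-31132 - 7307\right) + M{\left(165 \right)}\right)} = \frac{1}{-88983 + \left(\left(-31132 - 7307\right) + 57\right)} = \frac{1}{-88983 + \left(-38439 + 57\right)} = \frac{1}{-88983 - 38382} = \frac{1}{-127365} = - \frac{1}{127365}$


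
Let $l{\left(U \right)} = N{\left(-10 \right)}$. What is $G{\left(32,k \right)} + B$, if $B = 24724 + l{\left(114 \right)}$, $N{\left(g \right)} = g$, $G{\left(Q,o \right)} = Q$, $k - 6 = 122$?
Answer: $24746$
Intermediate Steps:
$k = 128$ ($k = 6 + 122 = 128$)
$l{\left(U \right)} = -10$
$B = 24714$ ($B = 24724 - 10 = 24714$)
$G{\left(32,k \right)} + B = 32 + 24714 = 24746$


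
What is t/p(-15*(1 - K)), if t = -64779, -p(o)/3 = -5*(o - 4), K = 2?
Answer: -1963/5 ≈ -392.60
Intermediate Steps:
p(o) = -60 + 15*o (p(o) = -(-15)*(o - 4) = -(-15)*(-4 + o) = -3*(20 - 5*o) = -60 + 15*o)
t/p(-15*(1 - K)) = -64779/(-60 + 15*(-15*(1 - 1*2))) = -64779/(-60 + 15*(-15*(1 - 2))) = -64779/(-60 + 15*(-15*(-1))) = -64779/(-60 + 15*15) = -64779/(-60 + 225) = -64779/165 = -64779*1/165 = -1963/5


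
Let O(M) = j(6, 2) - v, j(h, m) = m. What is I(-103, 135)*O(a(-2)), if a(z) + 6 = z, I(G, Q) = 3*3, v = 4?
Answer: -18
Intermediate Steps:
I(G, Q) = 9
a(z) = -6 + z
O(M) = -2 (O(M) = 2 - 1*4 = 2 - 4 = -2)
I(-103, 135)*O(a(-2)) = 9*(-2) = -18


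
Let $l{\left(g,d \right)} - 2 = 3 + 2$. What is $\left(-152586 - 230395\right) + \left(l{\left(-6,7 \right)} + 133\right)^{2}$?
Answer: $-363381$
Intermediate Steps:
$l{\left(g,d \right)} = 7$ ($l{\left(g,d \right)} = 2 + \left(3 + 2\right) = 2 + 5 = 7$)
$\left(-152586 - 230395\right) + \left(l{\left(-6,7 \right)} + 133\right)^{2} = \left(-152586 - 230395\right) + \left(7 + 133\right)^{2} = -382981 + 140^{2} = -382981 + 19600 = -363381$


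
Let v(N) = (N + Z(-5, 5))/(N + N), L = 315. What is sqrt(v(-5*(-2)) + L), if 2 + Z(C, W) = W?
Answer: sqrt(31565)/10 ≈ 17.767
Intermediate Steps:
Z(C, W) = -2 + W
v(N) = (3 + N)/(2*N) (v(N) = (N + (-2 + 5))/(N + N) = (N + 3)/((2*N)) = (3 + N)*(1/(2*N)) = (3 + N)/(2*N))
sqrt(v(-5*(-2)) + L) = sqrt((3 - 5*(-2))/(2*((-5*(-2)))) + 315) = sqrt((1/2)*(3 + 10)/10 + 315) = sqrt((1/2)*(1/10)*13 + 315) = sqrt(13/20 + 315) = sqrt(6313/20) = sqrt(31565)/10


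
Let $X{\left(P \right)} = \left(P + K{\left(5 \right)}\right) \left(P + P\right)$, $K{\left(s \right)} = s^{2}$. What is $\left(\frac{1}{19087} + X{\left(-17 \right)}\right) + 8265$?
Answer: $\frac{152562392}{19087} \approx 7993.0$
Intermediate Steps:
$X{\left(P \right)} = 2 P \left(25 + P\right)$ ($X{\left(P \right)} = \left(P + 5^{2}\right) \left(P + P\right) = \left(P + 25\right) 2 P = \left(25 + P\right) 2 P = 2 P \left(25 + P\right)$)
$\left(\frac{1}{19087} + X{\left(-17 \right)}\right) + 8265 = \left(\frac{1}{19087} + 2 \left(-17\right) \left(25 - 17\right)\right) + 8265 = \left(\frac{1}{19087} + 2 \left(-17\right) 8\right) + 8265 = \left(\frac{1}{19087} - 272\right) + 8265 = - \frac{5191663}{19087} + 8265 = \frac{152562392}{19087}$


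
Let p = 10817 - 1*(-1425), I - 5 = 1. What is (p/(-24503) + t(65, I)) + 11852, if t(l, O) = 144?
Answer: 293925746/24503 ≈ 11996.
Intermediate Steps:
I = 6 (I = 5 + 1 = 6)
p = 12242 (p = 10817 + 1425 = 12242)
(p/(-24503) + t(65, I)) + 11852 = (12242/(-24503) + 144) + 11852 = (12242*(-1/24503) + 144) + 11852 = (-12242/24503 + 144) + 11852 = 3516190/24503 + 11852 = 293925746/24503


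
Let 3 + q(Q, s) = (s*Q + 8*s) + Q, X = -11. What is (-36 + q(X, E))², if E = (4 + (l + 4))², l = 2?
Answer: 122500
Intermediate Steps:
E = 100 (E = (4 + (2 + 4))² = (4 + 6)² = 10² = 100)
q(Q, s) = -3 + Q + 8*s + Q*s (q(Q, s) = -3 + ((s*Q + 8*s) + Q) = -3 + ((Q*s + 8*s) + Q) = -3 + ((8*s + Q*s) + Q) = -3 + (Q + 8*s + Q*s) = -3 + Q + 8*s + Q*s)
(-36 + q(X, E))² = (-36 + (-3 - 11 + 8*100 - 11*100))² = (-36 + (-3 - 11 + 800 - 1100))² = (-36 - 314)² = (-350)² = 122500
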